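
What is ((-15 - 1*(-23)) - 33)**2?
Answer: 625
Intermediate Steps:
((-15 - 1*(-23)) - 33)**2 = ((-15 + 23) - 33)**2 = (8 - 33)**2 = (-25)**2 = 625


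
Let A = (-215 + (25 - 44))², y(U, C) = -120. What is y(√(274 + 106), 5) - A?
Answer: -54876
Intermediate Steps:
A = 54756 (A = (-215 - 19)² = (-234)² = 54756)
y(√(274 + 106), 5) - A = -120 - 1*54756 = -120 - 54756 = -54876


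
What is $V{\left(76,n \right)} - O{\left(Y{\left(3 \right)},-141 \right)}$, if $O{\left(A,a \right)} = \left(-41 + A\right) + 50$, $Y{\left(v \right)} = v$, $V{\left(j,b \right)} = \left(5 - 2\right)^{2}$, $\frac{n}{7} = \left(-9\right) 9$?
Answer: $-3$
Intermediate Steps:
$n = -567$ ($n = 7 \left(\left(-9\right) 9\right) = 7 \left(-81\right) = -567$)
$V{\left(j,b \right)} = 9$ ($V{\left(j,b \right)} = 3^{2} = 9$)
$O{\left(A,a \right)} = 9 + A$
$V{\left(76,n \right)} - O{\left(Y{\left(3 \right)},-141 \right)} = 9 - \left(9 + 3\right) = 9 - 12 = -3$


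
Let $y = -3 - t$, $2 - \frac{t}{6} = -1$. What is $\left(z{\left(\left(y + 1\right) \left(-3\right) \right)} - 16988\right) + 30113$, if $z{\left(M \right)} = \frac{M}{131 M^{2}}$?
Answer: $\frac{103162501}{7860} \approx 13125.0$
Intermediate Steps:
$t = 18$ ($t = 12 - -6 = 12 + 6 = 18$)
$y = -21$ ($y = -3 - 18 = -21$)
$z{\left(M \right)} = \frac{1}{131 M}$ ($z{\left(M \right)} = M \frac{1}{131 M^{2}} = \frac{1}{131 M}$)
$\left(z{\left(\left(y + 1\right) \left(-3\right) \right)} - 16988\right) + 30113 = \left(\frac{1}{131 \left(-21 + 1\right) \left(-3\right)} - 16988\right) + 30113 = \left(\frac{1}{131 \left(\left(-20\right) \left(-3\right)\right)} - 16988\right) + 30113 = \left(\frac{1}{131 \cdot 60} - 16988\right) + 30113 = \left(\frac{1}{131} \cdot \frac{1}{60} - 16988\right) + 30113 = \left(\frac{1}{7860} - 16988\right) + 30113 = - \frac{133525679}{7860} + 30113 = \frac{103162501}{7860}$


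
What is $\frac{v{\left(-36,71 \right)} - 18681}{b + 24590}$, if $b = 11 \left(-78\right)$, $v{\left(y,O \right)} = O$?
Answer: $- \frac{9305}{11866} \approx -0.78417$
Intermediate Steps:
$b = -858$
$\frac{v{\left(-36,71 \right)} - 18681}{b + 24590} = \frac{71 - 18681}{-858 + 24590} = - \frac{18610}{23732} = \left(-18610\right) \frac{1}{23732} = - \frac{9305}{11866}$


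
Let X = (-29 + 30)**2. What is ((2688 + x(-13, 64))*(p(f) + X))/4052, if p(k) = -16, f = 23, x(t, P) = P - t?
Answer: -41475/4052 ≈ -10.236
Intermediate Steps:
X = 1 (X = 1**2 = 1)
((2688 + x(-13, 64))*(p(f) + X))/4052 = ((2688 + (64 - 1*(-13)))*(-16 + 1))/4052 = ((2688 + (64 + 13))*(-15))*(1/4052) = ((2688 + 77)*(-15))*(1/4052) = (2765*(-15))*(1/4052) = -41475*1/4052 = -41475/4052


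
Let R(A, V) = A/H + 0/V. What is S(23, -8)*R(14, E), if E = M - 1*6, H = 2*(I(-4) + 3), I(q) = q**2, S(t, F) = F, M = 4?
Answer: -56/19 ≈ -2.9474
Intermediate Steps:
H = 38 (H = 2*((-4)**2 + 3) = 2*(16 + 3) = 2*19 = 38)
E = -2 (E = 4 - 1*6 = 4 - 6 = -2)
R(A, V) = A/38 (R(A, V) = A/38 + 0/V = A*(1/38) + 0 = A/38 + 0 = A/38)
S(23, -8)*R(14, E) = -4*14/19 = -8*7/19 = -56/19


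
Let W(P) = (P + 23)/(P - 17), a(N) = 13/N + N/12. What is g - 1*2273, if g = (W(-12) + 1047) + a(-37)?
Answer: -15835085/12876 ≈ -1229.8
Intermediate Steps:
a(N) = 13/N + N/12 (a(N) = 13/N + N*(1/12) = 13/N + N/12)
W(P) = (23 + P)/(-17 + P)
g = 13432063/12876 (g = ((23 - 12)/(-17 - 12) + 1047) + (13/(-37) + (1/12)*(-37)) = (11/(-29) + 1047) + (13*(-1/37) - 37/12) = (-1/29*11 + 1047) + (-13/37 - 37/12) = (-11/29 + 1047) - 1525/444 = 30352/29 - 1525/444 = 13432063/12876 ≈ 1043.2)
g - 1*2273 = 13432063/12876 - 1*2273 = 13432063/12876 - 2273 = -15835085/12876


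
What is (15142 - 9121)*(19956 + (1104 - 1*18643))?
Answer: 14552757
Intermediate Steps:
(15142 - 9121)*(19956 + (1104 - 1*18643)) = 6021*(19956 + (1104 - 18643)) = 6021*(19956 - 17539) = 6021*2417 = 14552757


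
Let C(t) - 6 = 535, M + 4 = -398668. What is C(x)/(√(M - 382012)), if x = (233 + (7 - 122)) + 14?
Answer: -541*I*√195171/390342 ≈ -0.61229*I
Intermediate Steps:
M = -398672 (M = -4 - 398668 = -398672)
x = 132 (x = (233 - 115) + 14 = 118 + 14 = 132)
C(t) = 541 (C(t) = 6 + 535 = 541)
C(x)/(√(M - 382012)) = 541/(√(-398672 - 382012)) = 541/(√(-780684)) = 541/((2*I*√195171)) = 541*(-I*√195171/390342) = -541*I*√195171/390342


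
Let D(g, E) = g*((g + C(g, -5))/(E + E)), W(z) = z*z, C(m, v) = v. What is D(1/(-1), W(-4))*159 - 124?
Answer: -1507/16 ≈ -94.188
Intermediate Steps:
W(z) = z²
D(g, E) = g*(-5 + g)/(2*E) (D(g, E) = g*((g - 5)/(E + E)) = g*((-5 + g)/((2*E))) = g*((-5 + g)*(1/(2*E))) = g*((-5 + g)/(2*E)) = g*(-5 + g)/(2*E))
D(1/(-1), W(-4))*159 - 124 = ((½)*(-5 + 1/(-1))/(-1*(-4)²))*159 - 124 = ((½)*(-1)*(-5 - 1)/16)*159 - 124 = ((½)*(-1)*(1/16)*(-6))*159 - 124 = (3/16)*159 - 124 = 477/16 - 124 = -1507/16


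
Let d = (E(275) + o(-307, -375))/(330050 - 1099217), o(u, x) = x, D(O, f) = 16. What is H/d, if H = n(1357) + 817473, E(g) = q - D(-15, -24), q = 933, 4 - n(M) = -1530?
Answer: -629953157169/542 ≈ -1.1623e+9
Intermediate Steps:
n(M) = 1534 (n(M) = 4 - 1*(-1530) = 4 + 1530 = 1534)
E(g) = 917 (E(g) = 933 - 1*16 = 933 - 16 = 917)
H = 819007 (H = 1534 + 817473 = 819007)
d = -542/769167 (d = (917 - 375)/(330050 - 1099217) = 542/(-769167) = 542*(-1/769167) = -542/769167 ≈ -0.00070466)
H/d = 819007/(-542/769167) = 819007*(-769167/542) = -629953157169/542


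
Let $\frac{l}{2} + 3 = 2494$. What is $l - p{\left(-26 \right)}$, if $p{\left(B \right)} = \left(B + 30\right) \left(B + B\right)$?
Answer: $5190$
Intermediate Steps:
$l = 4982$ ($l = -6 + 2 \cdot 2494 = -6 + 4988 = 4982$)
$p{\left(B \right)} = 2 B \left(30 + B\right)$ ($p{\left(B \right)} = \left(30 + B\right) 2 B = 2 B \left(30 + B\right)$)
$l - p{\left(-26 \right)} = 4982 - 2 \left(-26\right) \left(30 - 26\right) = 4982 - 2 \left(-26\right) 4 = 4982 - -208 = 4982 + 208 = 5190$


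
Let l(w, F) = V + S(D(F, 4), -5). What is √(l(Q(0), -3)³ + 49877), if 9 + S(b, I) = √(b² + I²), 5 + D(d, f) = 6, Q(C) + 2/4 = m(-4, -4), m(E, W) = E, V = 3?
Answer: √(49193 + 134*√26) ≈ 223.33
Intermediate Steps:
Q(C) = -9/2 (Q(C) = -½ - 4 = -9/2)
D(d, f) = 1 (D(d, f) = -5 + 6 = 1)
S(b, I) = -9 + √(I² + b²) (S(b, I) = -9 + √(b² + I²) = -9 + √(I² + b²))
l(w, F) = -6 + √26 (l(w, F) = 3 + (-9 + √((-5)² + 1²)) = 3 + (-9 + √(25 + 1)) = 3 + (-9 + √26) = -6 + √26)
√(l(Q(0), -3)³ + 49877) = √((-6 + √26)³ + 49877) = √(49877 + (-6 + √26)³)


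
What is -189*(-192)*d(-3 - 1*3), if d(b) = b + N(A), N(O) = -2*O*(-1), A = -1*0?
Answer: -217728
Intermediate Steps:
A = 0
N(O) = 2*O
d(b) = b (d(b) = b + 2*0 = b + 0 = b)
-189*(-192)*d(-3 - 1*3) = -189*(-192)*(-3 - 1*3) = -(-36288)*(-3 - 3) = -(-36288)*(-6) = -1*217728 = -217728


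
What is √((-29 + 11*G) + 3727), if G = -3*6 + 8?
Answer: 2*√897 ≈ 59.900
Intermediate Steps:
G = -10 (G = -18 + 8 = -10)
√((-29 + 11*G) + 3727) = √((-29 + 11*(-10)) + 3727) = √((-29 - 110) + 3727) = √(-139 + 3727) = √3588 = 2*√897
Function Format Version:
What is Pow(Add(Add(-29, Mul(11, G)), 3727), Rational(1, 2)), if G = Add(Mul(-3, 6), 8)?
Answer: Mul(2, Pow(897, Rational(1, 2))) ≈ 59.900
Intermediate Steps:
G = -10 (G = Add(-18, 8) = -10)
Pow(Add(Add(-29, Mul(11, G)), 3727), Rational(1, 2)) = Pow(Add(Add(-29, Mul(11, -10)), 3727), Rational(1, 2)) = Pow(Add(Add(-29, -110), 3727), Rational(1, 2)) = Pow(Add(-139, 3727), Rational(1, 2)) = Pow(3588, Rational(1, 2)) = Mul(2, Pow(897, Rational(1, 2)))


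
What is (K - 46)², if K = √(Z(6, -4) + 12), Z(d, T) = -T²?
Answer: 2112 - 184*I ≈ 2112.0 - 184.0*I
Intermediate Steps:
K = 2*I (K = √(-1*(-4)² + 12) = √(-1*16 + 12) = √(-16 + 12) = √(-4) = 2*I ≈ 2.0*I)
(K - 46)² = (2*I - 46)² = (-46 + 2*I)²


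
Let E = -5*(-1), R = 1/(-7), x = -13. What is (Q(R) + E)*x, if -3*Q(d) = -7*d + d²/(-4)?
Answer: -11895/196 ≈ -60.689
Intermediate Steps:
R = -⅐ ≈ -0.14286
E = 5
Q(d) = d²/12 + 7*d/3 (Q(d) = -(-7*d + d²/(-4))/3 = -(-7*d + d²*(-¼))/3 = -(-7*d - d²/4)/3 = d²/12 + 7*d/3)
(Q(R) + E)*x = ((1/12)*(-⅐)*(28 - ⅐) + 5)*(-13) = ((1/12)*(-⅐)*(195/7) + 5)*(-13) = (-65/196 + 5)*(-13) = (915/196)*(-13) = -11895/196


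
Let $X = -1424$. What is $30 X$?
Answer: $-42720$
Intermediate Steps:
$30 X = 30 \left(-1424\right) = -42720$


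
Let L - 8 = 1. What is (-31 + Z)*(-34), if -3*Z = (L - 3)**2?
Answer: 1462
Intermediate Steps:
L = 9 (L = 8 + 1 = 9)
Z = -12 (Z = -(9 - 3)**2/3 = -1/3*6**2 = -1/3*36 = -12)
(-31 + Z)*(-34) = (-31 - 12)*(-34) = -43*(-34) = 1462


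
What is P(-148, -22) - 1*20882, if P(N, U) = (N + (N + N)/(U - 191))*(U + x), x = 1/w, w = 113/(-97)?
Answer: -140648978/8023 ≈ -17531.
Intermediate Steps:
w = -113/97 (w = 113*(-1/97) = -113/97 ≈ -1.1649)
x = -97/113 (x = 1/(-113/97) = -97/113 ≈ -0.85841)
P(N, U) = (-97/113 + U)*(N + 2*N/(-191 + U)) (P(N, U) = (N + (N + N)/(U - 191))*(U - 97/113) = (N + (2*N)/(-191 + U))*(-97/113 + U) = (N + 2*N/(-191 + U))*(-97/113 + U) = (-97/113 + U)*(N + 2*N/(-191 + U)))
P(-148, -22) - 1*20882 = (1/113)*(-148)*(18333 - 21454*(-22) + 113*(-22)²)/(-191 - 22) - 1*20882 = (1/113)*(-148)*(18333 + 471988 + 113*484)/(-213) - 20882 = (1/113)*(-148)*(-1/213)*(18333 + 471988 + 54692) - 20882 = (1/113)*(-148)*(-1/213)*545013 - 20882 = 26887308/8023 - 20882 = -140648978/8023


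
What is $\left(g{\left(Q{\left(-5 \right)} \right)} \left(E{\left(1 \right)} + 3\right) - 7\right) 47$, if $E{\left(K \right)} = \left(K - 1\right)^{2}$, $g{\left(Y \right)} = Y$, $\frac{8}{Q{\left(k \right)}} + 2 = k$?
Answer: $- \frac{3431}{7} \approx -490.14$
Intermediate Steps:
$Q{\left(k \right)} = \frac{8}{-2 + k}$
$E{\left(K \right)} = \left(-1 + K\right)^{2}$
$\left(g{\left(Q{\left(-5 \right)} \right)} \left(E{\left(1 \right)} + 3\right) - 7\right) 47 = \left(\frac{8}{-2 - 5} \left(\left(-1 + 1\right)^{2} + 3\right) - 7\right) 47 = \left(\frac{8}{-7} \left(0^{2} + 3\right) - 7\right) 47 = \left(8 \left(- \frac{1}{7}\right) \left(0 + 3\right) - 7\right) 47 = \left(\left(- \frac{8}{7}\right) 3 - 7\right) 47 = \left(- \frac{24}{7} - 7\right) 47 = \left(- \frac{73}{7}\right) 47 = - \frac{3431}{7}$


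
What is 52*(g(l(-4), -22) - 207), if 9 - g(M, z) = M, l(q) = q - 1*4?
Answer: -9880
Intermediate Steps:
l(q) = -4 + q (l(q) = q - 4 = -4 + q)
g(M, z) = 9 - M
52*(g(l(-4), -22) - 207) = 52*((9 - (-4 - 4)) - 207) = 52*((9 - 1*(-8)) - 207) = 52*((9 + 8) - 207) = 52*(17 - 207) = 52*(-190) = -9880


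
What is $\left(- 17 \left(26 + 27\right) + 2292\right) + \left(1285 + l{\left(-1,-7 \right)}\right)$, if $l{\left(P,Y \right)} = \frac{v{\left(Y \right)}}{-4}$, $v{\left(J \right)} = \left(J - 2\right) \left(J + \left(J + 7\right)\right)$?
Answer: $\frac{10641}{4} \approx 2660.3$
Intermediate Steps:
$v{\left(J \right)} = \left(-2 + J\right) \left(7 + 2 J\right)$ ($v{\left(J \right)} = \left(-2 + J\right) \left(J + \left(7 + J\right)\right) = \left(-2 + J\right) \left(7 + 2 J\right)$)
$l{\left(P,Y \right)} = \frac{7}{2} - \frac{3 Y}{4} - \frac{Y^{2}}{2}$ ($l{\left(P,Y \right)} = \frac{-14 + 2 Y^{2} + 3 Y}{-4} = \left(-14 + 2 Y^{2} + 3 Y\right) \left(- \frac{1}{4}\right) = \frac{7}{2} - \frac{3 Y}{4} - \frac{Y^{2}}{2}$)
$\left(- 17 \left(26 + 27\right) + 2292\right) + \left(1285 + l{\left(-1,-7 \right)}\right) = \left(- 17 \left(26 + 27\right) + 2292\right) + \left(1285 - \left(- \frac{35}{4} + \frac{49}{2}\right)\right) = \left(\left(-17\right) 53 + 2292\right) + \left(1285 + \left(\frac{7}{2} + \frac{21}{4} - \frac{49}{2}\right)\right) = \left(-901 + 2292\right) + \left(1285 + \left(\frac{7}{2} + \frac{21}{4} - \frac{49}{2}\right)\right) = 1391 + \left(1285 - \frac{63}{4}\right) = 1391 + \frac{5077}{4} = \frac{10641}{4}$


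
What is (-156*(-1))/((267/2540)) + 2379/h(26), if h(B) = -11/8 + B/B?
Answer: -432536/89 ≈ -4860.0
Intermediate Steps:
h(B) = -3/8 (h(B) = -11*⅛ + 1 = -11/8 + 1 = -3/8)
(-156*(-1))/((267/2540)) + 2379/h(26) = (-156*(-1))/((267/2540)) + 2379/(-3/8) = 156/((267*(1/2540))) + 2379*(-8/3) = 156/(267/2540) - 6344 = 156*(2540/267) - 6344 = 132080/89 - 6344 = -432536/89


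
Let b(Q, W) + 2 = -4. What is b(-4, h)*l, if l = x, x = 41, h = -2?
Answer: -246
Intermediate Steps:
b(Q, W) = -6 (b(Q, W) = -2 - 4 = -6)
l = 41
b(-4, h)*l = -6*41 = -246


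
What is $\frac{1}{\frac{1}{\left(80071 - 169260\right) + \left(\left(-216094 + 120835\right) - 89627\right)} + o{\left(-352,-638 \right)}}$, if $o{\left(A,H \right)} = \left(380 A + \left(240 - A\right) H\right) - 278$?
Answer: $- \frac{274075}{140253496051} \approx -1.9541 \cdot 10^{-6}$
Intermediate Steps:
$o{\left(A,H \right)} = -278 + 380 A + H \left(240 - A\right)$ ($o{\left(A,H \right)} = \left(380 A + H \left(240 - A\right)\right) - 278 = -278 + 380 A + H \left(240 - A\right)$)
$\frac{1}{\frac{1}{\left(80071 - 169260\right) + \left(\left(-216094 + 120835\right) - 89627\right)} + o{\left(-352,-638 \right)}} = \frac{1}{\frac{1}{\left(80071 - 169260\right) + \left(\left(-216094 + 120835\right) - 89627\right)} + \left(-278 + 240 \left(-638\right) + 380 \left(-352\right) - \left(-352\right) \left(-638\right)\right)} = \frac{1}{\frac{1}{\left(80071 - 169260\right) - 184886} - 511734} = \frac{1}{\frac{1}{-89189 - 184886} - 511734} = \frac{1}{\frac{1}{-274075} - 511734} = \frac{1}{- \frac{1}{274075} - 511734} = \frac{1}{- \frac{140253496051}{274075}} = - \frac{274075}{140253496051}$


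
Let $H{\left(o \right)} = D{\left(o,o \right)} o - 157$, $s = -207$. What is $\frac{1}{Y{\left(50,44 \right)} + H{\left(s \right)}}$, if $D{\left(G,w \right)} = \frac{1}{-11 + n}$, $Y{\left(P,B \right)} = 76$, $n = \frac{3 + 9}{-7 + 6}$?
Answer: $- \frac{1}{72} \approx -0.013889$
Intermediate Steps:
$n = -12$ ($n = \frac{12}{-1} = 12 \left(-1\right) = -12$)
$D{\left(G,w \right)} = - \frac{1}{23}$ ($D{\left(G,w \right)} = \frac{1}{-11 - 12} = \frac{1}{-23} = - \frac{1}{23}$)
$H{\left(o \right)} = -157 - \frac{o}{23}$ ($H{\left(o \right)} = - \frac{o}{23} - 157 = -157 - \frac{o}{23}$)
$\frac{1}{Y{\left(50,44 \right)} + H{\left(s \right)}} = \frac{1}{76 - 148} = \frac{1}{-72} = - \frac{1}{72}$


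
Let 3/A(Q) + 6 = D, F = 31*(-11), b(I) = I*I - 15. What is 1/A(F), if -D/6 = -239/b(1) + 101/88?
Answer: -11839/308 ≈ -38.438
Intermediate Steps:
b(I) = -15 + I**2 (b(I) = I**2 - 15 = -15 + I**2)
F = -341
D = -33669/308 (D = -6*(-239/(-15 + 1**2) + 101/88) = -6*(-239/(-15 + 1) + 101*(1/88)) = -6*(-239/(-14) + 101/88) = -6*(-239*(-1/14) + 101/88) = -6*(239/14 + 101/88) = -6*11223/616 = -33669/308 ≈ -109.31)
A(Q) = -308/11839 (A(Q) = 3/(-6 - 33669/308) = 3/(-35517/308) = 3*(-308/35517) = -308/11839)
1/A(F) = 1/(-308/11839) = -11839/308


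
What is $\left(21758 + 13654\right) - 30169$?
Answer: $5243$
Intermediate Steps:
$\left(21758 + 13654\right) - 30169 = 35412 - 30169 = 5243$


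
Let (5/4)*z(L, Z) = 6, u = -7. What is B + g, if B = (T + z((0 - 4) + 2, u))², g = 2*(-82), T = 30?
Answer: 26176/25 ≈ 1047.0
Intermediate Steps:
z(L, Z) = 24/5 (z(L, Z) = (⅘)*6 = 24/5)
g = -164
B = 30276/25 (B = (30 + 24/5)² = (174/5)² = 30276/25 ≈ 1211.0)
B + g = 30276/25 - 164 = 26176/25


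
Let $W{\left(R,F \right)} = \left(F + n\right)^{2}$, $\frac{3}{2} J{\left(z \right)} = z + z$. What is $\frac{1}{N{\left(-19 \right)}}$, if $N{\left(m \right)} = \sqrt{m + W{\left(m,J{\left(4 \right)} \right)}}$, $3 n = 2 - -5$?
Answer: $\frac{3 \sqrt{358}}{358} \approx 0.15856$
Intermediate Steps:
$n = \frac{7}{3}$ ($n = \frac{2 - -5}{3} = \frac{2 + 5}{3} = \frac{1}{3} \cdot 7 = \frac{7}{3} \approx 2.3333$)
$J{\left(z \right)} = \frac{4 z}{3}$ ($J{\left(z \right)} = \frac{2 \left(z + z\right)}{3} = \frac{2 \cdot 2 z}{3} = \frac{4 z}{3}$)
$W{\left(R,F \right)} = \left(\frac{7}{3} + F\right)^{2}$ ($W{\left(R,F \right)} = \left(F + \frac{7}{3}\right)^{2} = \left(\frac{7}{3} + F\right)^{2}$)
$N{\left(m \right)} = \sqrt{\frac{529}{9} + m}$ ($N{\left(m \right)} = \sqrt{m + \frac{\left(7 + 3 \cdot \frac{4}{3} \cdot 4\right)^{2}}{9}} = \sqrt{m + \frac{\left(7 + 3 \cdot \frac{16}{3}\right)^{2}}{9}} = \sqrt{m + \frac{\left(7 + 16\right)^{2}}{9}} = \sqrt{m + \frac{23^{2}}{9}} = \sqrt{m + \frac{1}{9} \cdot 529} = \sqrt{m + \frac{529}{9}} = \sqrt{\frac{529}{9} + m}$)
$\frac{1}{N{\left(-19 \right)}} = \frac{1}{\frac{1}{3} \sqrt{529 + 9 \left(-19\right)}} = \frac{1}{\frac{1}{3} \sqrt{529 - 171}} = \frac{1}{\frac{1}{3} \sqrt{358}} = \frac{3 \sqrt{358}}{358}$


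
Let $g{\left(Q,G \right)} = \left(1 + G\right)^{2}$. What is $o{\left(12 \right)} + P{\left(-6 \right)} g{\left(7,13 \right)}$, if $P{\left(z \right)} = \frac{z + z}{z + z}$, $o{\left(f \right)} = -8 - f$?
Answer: $176$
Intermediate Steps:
$P{\left(z \right)} = 1$ ($P{\left(z \right)} = \frac{2 z}{2 z} = 2 z \frac{1}{2 z} = 1$)
$o{\left(12 \right)} + P{\left(-6 \right)} g{\left(7,13 \right)} = \left(-8 - 12\right) + 1 \left(1 + 13\right)^{2} = \left(-8 - 12\right) + 1 \cdot 14^{2} = -20 + 1 \cdot 196 = -20 + 196 = 176$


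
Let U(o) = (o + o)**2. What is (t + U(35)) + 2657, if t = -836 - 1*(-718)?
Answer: 7439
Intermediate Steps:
t = -118 (t = -836 + 718 = -118)
U(o) = 4*o**2 (U(o) = (2*o)**2 = 4*o**2)
(t + U(35)) + 2657 = (-118 + 4*35**2) + 2657 = (-118 + 4*1225) + 2657 = (-118 + 4900) + 2657 = 4782 + 2657 = 7439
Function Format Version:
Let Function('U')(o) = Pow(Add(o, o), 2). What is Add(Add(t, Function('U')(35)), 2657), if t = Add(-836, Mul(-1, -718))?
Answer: 7439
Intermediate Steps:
t = -118 (t = Add(-836, 718) = -118)
Function('U')(o) = Mul(4, Pow(o, 2)) (Function('U')(o) = Pow(Mul(2, o), 2) = Mul(4, Pow(o, 2)))
Add(Add(t, Function('U')(35)), 2657) = Add(Add(-118, Mul(4, Pow(35, 2))), 2657) = Add(Add(-118, Mul(4, 1225)), 2657) = Add(Add(-118, 4900), 2657) = Add(4782, 2657) = 7439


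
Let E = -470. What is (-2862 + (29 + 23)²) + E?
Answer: -628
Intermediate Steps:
(-2862 + (29 + 23)²) + E = (-2862 + (29 + 23)²) - 470 = (-2862 + 52²) - 470 = (-2862 + 2704) - 470 = -158 - 470 = -628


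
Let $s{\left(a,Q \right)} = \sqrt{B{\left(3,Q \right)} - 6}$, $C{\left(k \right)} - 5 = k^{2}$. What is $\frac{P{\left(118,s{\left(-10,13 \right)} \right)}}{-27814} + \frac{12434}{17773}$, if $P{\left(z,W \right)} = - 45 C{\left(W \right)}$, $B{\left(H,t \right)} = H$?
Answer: $\frac{173719423}{247169111} \approx 0.70284$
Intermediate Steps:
$C{\left(k \right)} = 5 + k^{2}$
$s{\left(a,Q \right)} = i \sqrt{3}$ ($s{\left(a,Q \right)} = \sqrt{3 - 6} = \sqrt{-3} = i \sqrt{3}$)
$P{\left(z,W \right)} = -225 - 45 W^{2}$ ($P{\left(z,W \right)} = - 45 \left(5 + W^{2}\right) = -225 - 45 W^{2}$)
$\frac{P{\left(118,s{\left(-10,13 \right)} \right)}}{-27814} + \frac{12434}{17773} = \frac{-225 - 45 \left(i \sqrt{3}\right)^{2}}{-27814} + \frac{12434}{17773} = \left(-225 - -135\right) \left(- \frac{1}{27814}\right) + 12434 \cdot \frac{1}{17773} = \left(-225 + 135\right) \left(- \frac{1}{27814}\right) + \frac{12434}{17773} = \left(-90\right) \left(- \frac{1}{27814}\right) + \frac{12434}{17773} = \frac{45}{13907} + \frac{12434}{17773} = \frac{173719423}{247169111}$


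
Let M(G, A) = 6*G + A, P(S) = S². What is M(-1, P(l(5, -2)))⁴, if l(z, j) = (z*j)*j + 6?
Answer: 201511210000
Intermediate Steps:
l(z, j) = 6 + z*j² (l(z, j) = (j*z)*j + 6 = z*j² + 6 = 6 + z*j²)
M(G, A) = A + 6*G
M(-1, P(l(5, -2)))⁴ = ((6 + 5*(-2)²)² + 6*(-1))⁴ = ((6 + 5*4)² - 6)⁴ = ((6 + 20)² - 6)⁴ = (26² - 6)⁴ = (676 - 6)⁴ = 670⁴ = 201511210000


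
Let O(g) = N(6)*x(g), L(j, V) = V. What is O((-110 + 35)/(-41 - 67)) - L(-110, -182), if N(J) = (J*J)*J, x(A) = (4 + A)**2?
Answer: 29653/6 ≈ 4942.2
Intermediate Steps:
N(J) = J**3 (N(J) = J**2*J = J**3)
O(g) = 216*(4 + g)**2 (O(g) = 6**3*(4 + g)**2 = 216*(4 + g)**2)
O((-110 + 35)/(-41 - 67)) - L(-110, -182) = 216*(4 + (-110 + 35)/(-41 - 67))**2 - 1*(-182) = 216*(4 - 75/(-108))**2 + 182 = 216*(4 - 75*(-1/108))**2 + 182 = 216*(4 + 25/36)**2 + 182 = 216*(169/36)**2 + 182 = 216*(28561/1296) + 182 = 28561/6 + 182 = 29653/6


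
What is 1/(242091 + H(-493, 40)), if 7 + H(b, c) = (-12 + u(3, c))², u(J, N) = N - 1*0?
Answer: 1/242868 ≈ 4.1175e-6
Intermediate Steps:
u(J, N) = N (u(J, N) = N + 0 = N)
H(b, c) = -7 + (-12 + c)²
1/(242091 + H(-493, 40)) = 1/(242091 + (-7 + (-12 + 40)²)) = 1/(242091 + (-7 + 28²)) = 1/(242091 + (-7 + 784)) = 1/(242091 + 777) = 1/242868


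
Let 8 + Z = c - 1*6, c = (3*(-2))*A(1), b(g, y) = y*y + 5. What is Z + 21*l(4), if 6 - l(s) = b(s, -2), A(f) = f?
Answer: -83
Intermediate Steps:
b(g, y) = 5 + y**2 (b(g, y) = y**2 + 5 = 5 + y**2)
l(s) = -3 (l(s) = 6 - (5 + (-2)**2) = 6 - (5 + 4) = 6 - 1*9 = 6 - 9 = -3)
c = -6 (c = (3*(-2))*1 = -6*1 = -6)
Z = -20 (Z = -8 + (-6 - 1*6) = -8 + (-6 - 6) = -8 - 12 = -20)
Z + 21*l(4) = -20 + 21*(-3) = -20 - 63 = -83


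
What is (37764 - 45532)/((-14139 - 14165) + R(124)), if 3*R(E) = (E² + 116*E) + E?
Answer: 5826/13757 ≈ 0.42349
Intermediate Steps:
R(E) = 39*E + E²/3 (R(E) = ((E² + 116*E) + E)/3 = (E² + 117*E)/3 = 39*E + E²/3)
(37764 - 45532)/((-14139 - 14165) + R(124)) = (37764 - 45532)/((-14139 - 14165) + (⅓)*124*(117 + 124)) = -7768/(-28304 + (⅓)*124*241) = -7768/(-28304 + 29884/3) = -7768/(-55028/3) = -7768*(-3/55028) = 5826/13757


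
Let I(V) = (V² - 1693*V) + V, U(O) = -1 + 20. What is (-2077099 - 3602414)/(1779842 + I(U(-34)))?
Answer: -1893171/582685 ≈ -3.2490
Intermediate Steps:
U(O) = 19
I(V) = V² - 1692*V
(-2077099 - 3602414)/(1779842 + I(U(-34))) = (-2077099 - 3602414)/(1779842 + 19*(-1692 + 19)) = -5679513/(1779842 + 19*(-1673)) = -5679513/(1779842 - 31787) = -5679513/1748055 = -5679513*1/1748055 = -1893171/582685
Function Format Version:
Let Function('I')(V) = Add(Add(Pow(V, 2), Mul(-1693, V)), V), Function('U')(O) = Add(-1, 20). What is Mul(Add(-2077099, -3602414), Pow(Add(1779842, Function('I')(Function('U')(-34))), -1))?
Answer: Rational(-1893171, 582685) ≈ -3.2490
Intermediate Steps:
Function('U')(O) = 19
Function('I')(V) = Add(Pow(V, 2), Mul(-1692, V))
Mul(Add(-2077099, -3602414), Pow(Add(1779842, Function('I')(Function('U')(-34))), -1)) = Mul(Add(-2077099, -3602414), Pow(Add(1779842, Mul(19, Add(-1692, 19))), -1)) = Mul(-5679513, Pow(Add(1779842, Mul(19, -1673)), -1)) = Mul(-5679513, Pow(Add(1779842, -31787), -1)) = Mul(-5679513, Pow(1748055, -1)) = Mul(-5679513, Rational(1, 1748055)) = Rational(-1893171, 582685)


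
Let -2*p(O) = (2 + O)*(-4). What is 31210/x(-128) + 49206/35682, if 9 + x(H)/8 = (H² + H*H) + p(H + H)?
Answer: 1150764739/767186788 ≈ 1.5000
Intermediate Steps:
p(O) = 4 + 2*O (p(O) = -(2 + O)*(-4)/2 = -(-8 - 4*O)/2 = 4 + 2*O)
x(H) = -40 + 16*H² + 32*H (x(H) = -72 + 8*((H² + H*H) + (4 + 2*(H + H))) = -72 + 8*((H² + H²) + (4 + 2*(2*H))) = -72 + 8*(2*H² + (4 + 4*H)) = -72 + 8*(4 + 2*H² + 4*H) = -72 + (32 + 16*H² + 32*H) = -40 + 16*H² + 32*H)
31210/x(-128) + 49206/35682 = 31210/(-40 + 16*(-128)² + 32*(-128)) + 49206/35682 = 31210/(-40 + 16*16384 - 4096) + 49206*(1/35682) = 31210/(-40 + 262144 - 4096) + 8201/5947 = 31210/258008 + 8201/5947 = 31210*(1/258008) + 8201/5947 = 15605/129004 + 8201/5947 = 1150764739/767186788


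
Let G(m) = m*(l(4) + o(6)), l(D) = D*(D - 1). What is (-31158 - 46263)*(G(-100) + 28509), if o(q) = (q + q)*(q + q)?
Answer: -999427689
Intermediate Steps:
l(D) = D*(-1 + D)
o(q) = 4*q² (o(q) = (2*q)*(2*q) = 4*q²)
G(m) = 156*m (G(m) = m*(4*(-1 + 4) + 4*6²) = m*(4*3 + 4*36) = m*(12 + 144) = m*156 = 156*m)
(-31158 - 46263)*(G(-100) + 28509) = (-31158 - 46263)*(156*(-100) + 28509) = -77421*(-15600 + 28509) = -77421*12909 = -999427689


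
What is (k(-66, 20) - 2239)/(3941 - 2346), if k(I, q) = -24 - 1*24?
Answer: -2287/1595 ≈ -1.4339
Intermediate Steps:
k(I, q) = -48 (k(I, q) = -24 - 24 = -48)
(k(-66, 20) - 2239)/(3941 - 2346) = (-48 - 2239)/(3941 - 2346) = -2287/1595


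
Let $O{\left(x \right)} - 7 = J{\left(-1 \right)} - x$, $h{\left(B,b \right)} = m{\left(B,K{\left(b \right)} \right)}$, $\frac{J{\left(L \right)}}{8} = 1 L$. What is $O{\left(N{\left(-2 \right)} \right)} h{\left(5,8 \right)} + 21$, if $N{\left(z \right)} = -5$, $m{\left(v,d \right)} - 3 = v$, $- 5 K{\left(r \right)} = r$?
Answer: $53$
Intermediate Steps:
$J{\left(L \right)} = 8 L$ ($J{\left(L \right)} = 8 \cdot 1 L = 8 L$)
$K{\left(r \right)} = - \frac{r}{5}$
$m{\left(v,d \right)} = 3 + v$
$h{\left(B,b \right)} = 3 + B$
$O{\left(x \right)} = -1 - x$ ($O{\left(x \right)} = 7 - \left(8 + x\right) = -1 - x$)
$O{\left(N{\left(-2 \right)} \right)} h{\left(5,8 \right)} + 21 = \left(-1 - -5\right) \left(3 + 5\right) + 21 = \left(-1 + 5\right) 8 + 21 = 4 \cdot 8 + 21 = 32 + 21 = 53$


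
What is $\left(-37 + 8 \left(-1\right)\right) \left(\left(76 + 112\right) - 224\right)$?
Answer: $1620$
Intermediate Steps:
$\left(-37 + 8 \left(-1\right)\right) \left(\left(76 + 112\right) - 224\right) = \left(-37 - 8\right) \left(188 - 224\right) = \left(-45\right) \left(-36\right) = 1620$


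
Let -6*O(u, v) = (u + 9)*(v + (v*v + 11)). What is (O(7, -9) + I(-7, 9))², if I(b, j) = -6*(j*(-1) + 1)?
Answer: 270400/9 ≈ 30044.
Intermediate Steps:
O(u, v) = -(9 + u)*(11 + v + v²)/6 (O(u, v) = -(u + 9)*(v + (v*v + 11))/6 = -(9 + u)*(v + (v² + 11))/6 = -(9 + u)*(v + (11 + v²))/6 = -(9 + u)*(11 + v + v²)/6)
I(b, j) = -6 + 6*j (I(b, j) = -6*(-j + 1) = -6*(1 - j) = -6 + 6*j)
(O(7, -9) + I(-7, 9))² = ((-33/2 - 11/6*7 - 3/2*(-9) - 3/2*(-9)² - ⅙*7*(-9) - ⅙*7*(-9)²) + (-6 + 6*9))² = ((-33/2 - 77/6 + 27/2 - 3/2*81 + 21/2 - ⅙*7*81) + (-6 + 54))² = ((-33/2 - 77/6 + 27/2 - 243/2 + 21/2 - 189/2) + 48)² = (-664/3 + 48)² = (-520/3)² = 270400/9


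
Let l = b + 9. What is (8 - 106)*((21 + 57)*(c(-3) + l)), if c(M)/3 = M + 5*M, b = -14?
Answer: 450996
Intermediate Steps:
c(M) = 18*M (c(M) = 3*(M + 5*M) = 3*(6*M) = 18*M)
l = -5 (l = -14 + 9 = -5)
(8 - 106)*((21 + 57)*(c(-3) + l)) = (8 - 106)*((21 + 57)*(18*(-3) - 5)) = -7644*(-54 - 5) = -7644*(-59) = -98*(-4602) = 450996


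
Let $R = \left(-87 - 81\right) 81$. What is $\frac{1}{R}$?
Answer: $- \frac{1}{13608} \approx -7.3486 \cdot 10^{-5}$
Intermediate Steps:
$R = -13608$ ($R = \left(-87 - 81\right) 81 = \left(-168\right) 81 = -13608$)
$\frac{1}{R} = \frac{1}{-13608} = - \frac{1}{13608}$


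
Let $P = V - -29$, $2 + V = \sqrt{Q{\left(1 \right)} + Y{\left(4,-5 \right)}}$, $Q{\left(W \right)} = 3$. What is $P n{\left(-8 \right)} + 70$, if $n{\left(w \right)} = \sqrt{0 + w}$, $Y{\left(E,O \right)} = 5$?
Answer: $70 + 8 i + 54 i \sqrt{2} \approx 70.0 + 84.368 i$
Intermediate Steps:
$n{\left(w \right)} = \sqrt{w}$
$V = -2 + 2 \sqrt{2}$ ($V = -2 + \sqrt{3 + 5} = -2 + \sqrt{8} = -2 + 2 \sqrt{2} \approx 0.82843$)
$P = 27 + 2 \sqrt{2}$ ($P = \left(-2 + 2 \sqrt{2}\right) - -29 = \left(-2 + 2 \sqrt{2}\right) + 29 = 27 + 2 \sqrt{2} \approx 29.828$)
$P n{\left(-8 \right)} + 70 = \left(27 + 2 \sqrt{2}\right) \sqrt{-8} + 70 = \left(27 + 2 \sqrt{2}\right) 2 i \sqrt{2} + 70 = 2 i \sqrt{2} \left(27 + 2 \sqrt{2}\right) + 70 = 70 + 2 i \sqrt{2} \left(27 + 2 \sqrt{2}\right)$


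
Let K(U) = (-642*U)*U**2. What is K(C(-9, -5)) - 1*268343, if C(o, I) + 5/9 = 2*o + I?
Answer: 1973812043/243 ≈ 8.1227e+6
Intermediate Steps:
C(o, I) = -5/9 + I + 2*o (C(o, I) = -5/9 + (2*o + I) = -5/9 + (I + 2*o) = -5/9 + I + 2*o)
K(U) = -642*U**3
K(C(-9, -5)) - 1*268343 = -642*(-5/9 - 5 + 2*(-9))**3 - 1*268343 = -642*(-5/9 - 5 - 18)**3 - 268343 = -642*(-212/9)**3 - 268343 = -642*(-9528128/729) - 268343 = 2039019392/243 - 268343 = 1973812043/243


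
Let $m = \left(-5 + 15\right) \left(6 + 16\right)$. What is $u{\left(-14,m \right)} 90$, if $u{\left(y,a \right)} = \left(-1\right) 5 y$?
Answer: $6300$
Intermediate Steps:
$m = 220$ ($m = 10 \cdot 22 = 220$)
$u{\left(y,a \right)} = - 5 y$
$u{\left(-14,m \right)} 90 = \left(-5\right) \left(-14\right) 90 = 70 \cdot 90 = 6300$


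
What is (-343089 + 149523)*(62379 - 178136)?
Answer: 22406619462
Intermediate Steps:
(-343089 + 149523)*(62379 - 178136) = -193566*(-115757) = 22406619462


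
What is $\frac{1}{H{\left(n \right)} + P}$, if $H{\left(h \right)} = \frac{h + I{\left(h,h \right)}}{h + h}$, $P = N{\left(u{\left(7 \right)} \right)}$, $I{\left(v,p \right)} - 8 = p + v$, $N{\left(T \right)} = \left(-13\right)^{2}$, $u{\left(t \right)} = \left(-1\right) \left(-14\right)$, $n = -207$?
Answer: $\frac{414}{70579} \approx 0.0058658$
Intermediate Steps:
$u{\left(t \right)} = 14$
$N{\left(T \right)} = 169$
$I{\left(v,p \right)} = 8 + p + v$ ($I{\left(v,p \right)} = 8 + \left(p + v\right) = 8 + p + v$)
$P = 169$
$H{\left(h \right)} = \frac{8 + 3 h}{2 h}$ ($H{\left(h \right)} = \frac{h + \left(8 + h + h\right)}{h + h} = \frac{h + \left(8 + 2 h\right)}{2 h} = \left(8 + 3 h\right) \frac{1}{2 h} = \frac{8 + 3 h}{2 h}$)
$\frac{1}{H{\left(n \right)} + P} = \frac{1}{\left(\frac{3}{2} + \frac{4}{-207}\right) + 169} = \frac{1}{\left(\frac{3}{2} + 4 \left(- \frac{1}{207}\right)\right) + 169} = \frac{1}{\left(\frac{3}{2} - \frac{4}{207}\right) + 169} = \frac{1}{\frac{613}{414} + 169} = \frac{1}{\frac{70579}{414}} = \frac{414}{70579}$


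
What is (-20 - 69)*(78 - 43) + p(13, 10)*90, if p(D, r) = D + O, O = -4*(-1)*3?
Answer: -865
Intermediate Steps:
O = 12 (O = 4*3 = 12)
p(D, r) = 12 + D (p(D, r) = D + 12 = 12 + D)
(-20 - 69)*(78 - 43) + p(13, 10)*90 = (-20 - 69)*(78 - 43) + (12 + 13)*90 = -89*35 + 25*90 = -3115 + 2250 = -865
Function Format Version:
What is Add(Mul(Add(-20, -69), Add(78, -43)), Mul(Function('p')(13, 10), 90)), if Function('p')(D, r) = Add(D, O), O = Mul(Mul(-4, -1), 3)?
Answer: -865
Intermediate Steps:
O = 12 (O = Mul(4, 3) = 12)
Function('p')(D, r) = Add(12, D) (Function('p')(D, r) = Add(D, 12) = Add(12, D))
Add(Mul(Add(-20, -69), Add(78, -43)), Mul(Function('p')(13, 10), 90)) = Add(Mul(Add(-20, -69), Add(78, -43)), Mul(Add(12, 13), 90)) = Add(Mul(-89, 35), Mul(25, 90)) = Add(-3115, 2250) = -865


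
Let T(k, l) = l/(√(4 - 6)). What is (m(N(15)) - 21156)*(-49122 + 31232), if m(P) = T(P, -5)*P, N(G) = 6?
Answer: 378480840 - 268350*I*√2 ≈ 3.7848e+8 - 3.795e+5*I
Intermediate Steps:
T(k, l) = -I*l*√2/2 (T(k, l) = l/(√(-2)) = l/((I*√2)) = l*(-I*√2/2) = -I*l*√2/2)
m(P) = 5*I*P*√2/2 (m(P) = (-½*I*(-5)*√2)*P = (5*I*√2/2)*P = 5*I*P*√2/2)
(m(N(15)) - 21156)*(-49122 + 31232) = ((5/2)*I*6*√2 - 21156)*(-49122 + 31232) = (15*I*√2 - 21156)*(-17890) = (-21156 + 15*I*√2)*(-17890) = 378480840 - 268350*I*√2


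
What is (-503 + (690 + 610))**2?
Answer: 635209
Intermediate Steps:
(-503 + (690 + 610))**2 = (-503 + 1300)**2 = 797**2 = 635209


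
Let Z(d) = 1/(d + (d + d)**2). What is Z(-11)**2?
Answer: 1/223729 ≈ 4.4697e-6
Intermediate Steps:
Z(d) = 1/(d + 4*d**2) (Z(d) = 1/(d + (2*d)**2) = 1/(d + 4*d**2))
Z(-11)**2 = (1/((-11)*(1 + 4*(-11))))**2 = (-1/(11*(1 - 44)))**2 = (-1/11/(-43))**2 = (-1/11*(-1/43))**2 = (1/473)**2 = 1/223729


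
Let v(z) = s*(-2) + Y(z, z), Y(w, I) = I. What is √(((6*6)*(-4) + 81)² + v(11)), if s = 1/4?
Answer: √15918/2 ≈ 63.083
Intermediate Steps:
s = ¼ (s = 1*(¼) = ¼ ≈ 0.25000)
v(z) = -½ + z (v(z) = (¼)*(-2) + z = -½ + z)
√(((6*6)*(-4) + 81)² + v(11)) = √(((6*6)*(-4) + 81)² + (-½ + 11)) = √((36*(-4) + 81)² + 21/2) = √((-144 + 81)² + 21/2) = √((-63)² + 21/2) = √(3969 + 21/2) = √(7959/2) = √15918/2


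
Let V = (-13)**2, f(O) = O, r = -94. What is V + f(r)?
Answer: 75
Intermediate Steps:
V = 169
V + f(r) = 169 - 94 = 75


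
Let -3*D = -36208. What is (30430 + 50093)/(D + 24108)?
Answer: 241569/108532 ≈ 2.2258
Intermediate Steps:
D = 36208/3 (D = -⅓*(-36208) = 36208/3 ≈ 12069.)
(30430 + 50093)/(D + 24108) = (30430 + 50093)/(36208/3 + 24108) = 80523/(108532/3) = 80523*(3/108532) = 241569/108532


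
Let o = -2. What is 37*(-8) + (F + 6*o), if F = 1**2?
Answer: -307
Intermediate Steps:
F = 1
37*(-8) + (F + 6*o) = 37*(-8) + (1 + 6*(-2)) = -296 + (1 - 12) = -296 - 11 = -307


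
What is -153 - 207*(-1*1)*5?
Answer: 882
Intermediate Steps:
-153 - 207*(-1*1)*5 = -153 - (-207)*5 = -153 - 207*(-5) = -153 + 1035 = 882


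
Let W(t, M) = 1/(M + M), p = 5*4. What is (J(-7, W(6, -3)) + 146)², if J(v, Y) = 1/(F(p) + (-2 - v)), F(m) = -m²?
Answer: 3325713561/156025 ≈ 21315.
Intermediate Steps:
p = 20
W(t, M) = 1/(2*M)
J(v, Y) = 1/(-402 - v) (J(v, Y) = 1/(-1*20² + (-2 - v)) = 1/(-1*400 + (-2 - v)) = 1/(-400 + (-2 - v)) = 1/(-402 - v))
(J(-7, W(6, -3)) + 146)² = (-1/(402 - 7) + 146)² = (-1/395 + 146)² = (57669/395)² = 3325713561/156025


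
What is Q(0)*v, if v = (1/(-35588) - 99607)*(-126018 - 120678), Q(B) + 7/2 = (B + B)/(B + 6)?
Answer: -109311426758529/1271 ≈ -8.6004e+10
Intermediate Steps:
Q(B) = -7/2 + 2*B/(6 + B) (Q(B) = -7/2 + (B + B)/(B + 6) = -7/2 + (2*B)/(6 + B) = -7/2 + 2*B/(6 + B))
v = 218622853517058/8897 (v = (-1/35588 - 99607)*(-246696) = -3544813917/35588*(-246696) = 218622853517058/8897 ≈ 2.4573e+10)
Q(0)*v = (3*(-14 - 1*0)/(2*(6 + 0)))*(218622853517058/8897) = ((3/2)*(-14 + 0)/6)*(218622853517058/8897) = ((3/2)*(⅙)*(-14))*(218622853517058/8897) = -7/2*218622853517058/8897 = -109311426758529/1271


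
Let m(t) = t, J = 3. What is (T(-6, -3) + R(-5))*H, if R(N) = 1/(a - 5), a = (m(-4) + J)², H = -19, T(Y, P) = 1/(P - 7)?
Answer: 133/20 ≈ 6.6500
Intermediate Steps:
T(Y, P) = 1/(-7 + P)
a = 1 (a = (-4 + 3)² = (-1)² = 1)
R(N) = -¼ (R(N) = 1/(1 - 5) = 1/(-4) = -¼)
(T(-6, -3) + R(-5))*H = (1/(-7 - 3) - ¼)*(-19) = (1/(-10) - ¼)*(-19) = (-⅒ - ¼)*(-19) = -7/20*(-19) = 133/20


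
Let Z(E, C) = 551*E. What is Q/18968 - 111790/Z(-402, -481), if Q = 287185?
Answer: 32866242295/2100724968 ≈ 15.645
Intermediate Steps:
Q/18968 - 111790/Z(-402, -481) = 287185/18968 - 111790/(551*(-402)) = 287185*(1/18968) - 111790/(-221502) = 287185/18968 - 111790*(-1/221502) = 287185/18968 + 55895/110751 = 32866242295/2100724968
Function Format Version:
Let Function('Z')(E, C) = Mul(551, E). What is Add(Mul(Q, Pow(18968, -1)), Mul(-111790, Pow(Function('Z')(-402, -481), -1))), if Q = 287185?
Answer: Rational(32866242295, 2100724968) ≈ 15.645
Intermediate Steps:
Add(Mul(Q, Pow(18968, -1)), Mul(-111790, Pow(Function('Z')(-402, -481), -1))) = Add(Mul(287185, Pow(18968, -1)), Mul(-111790, Pow(Mul(551, -402), -1))) = Add(Mul(287185, Rational(1, 18968)), Mul(-111790, Pow(-221502, -1))) = Add(Rational(287185, 18968), Mul(-111790, Rational(-1, 221502))) = Add(Rational(287185, 18968), Rational(55895, 110751)) = Rational(32866242295, 2100724968)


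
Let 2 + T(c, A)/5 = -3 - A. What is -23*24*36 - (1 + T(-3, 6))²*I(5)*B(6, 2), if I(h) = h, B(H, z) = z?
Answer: -49032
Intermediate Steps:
T(c, A) = -25 - 5*A (T(c, A) = -10 + 5*(-3 - A) = -10 + (-15 - 5*A) = -25 - 5*A)
-23*24*36 - (1 + T(-3, 6))²*I(5)*B(6, 2) = -23*24*36 - (1 + (-25 - 5*6))²*5*2 = -552*36 - (1 + (-25 - 30))²*5*2 = -19872 - (1 - 55)²*5*2 = -19872 - (-54)²*5*2 = -19872 - 2916*5*2 = -19872 - 14580*2 = -19872 - 1*29160 = -19872 - 29160 = -49032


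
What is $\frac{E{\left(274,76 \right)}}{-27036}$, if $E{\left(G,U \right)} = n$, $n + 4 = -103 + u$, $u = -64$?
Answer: $\frac{19}{3004} \approx 0.0063249$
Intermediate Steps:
$n = -171$ ($n = -4 - 167 = -171$)
$E{\left(G,U \right)} = -171$
$\frac{E{\left(274,76 \right)}}{-27036} = - \frac{171}{-27036} = \left(-171\right) \left(- \frac{1}{27036}\right) = \frac{19}{3004}$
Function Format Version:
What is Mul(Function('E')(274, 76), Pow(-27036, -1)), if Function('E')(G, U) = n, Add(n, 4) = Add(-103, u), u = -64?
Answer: Rational(19, 3004) ≈ 0.0063249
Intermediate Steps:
n = -171 (n = Add(-4, Add(-103, -64)) = Add(-4, -167) = -171)
Function('E')(G, U) = -171
Mul(Function('E')(274, 76), Pow(-27036, -1)) = Mul(-171, Pow(-27036, -1)) = Mul(-171, Rational(-1, 27036)) = Rational(19, 3004)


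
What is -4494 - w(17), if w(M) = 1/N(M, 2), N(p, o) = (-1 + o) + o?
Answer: -13483/3 ≈ -4494.3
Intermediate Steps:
N(p, o) = -1 + 2*o
w(M) = 1/3 (w(M) = 1/(-1 + 2*2) = 1/(-1 + 4) = 1/3)
-4494 - w(17) = -4494 - 1*1/3 = -4494 - 1/3 = -13483/3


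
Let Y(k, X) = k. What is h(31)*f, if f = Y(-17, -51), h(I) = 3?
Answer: -51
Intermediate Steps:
f = -17
h(31)*f = 3*(-17) = -51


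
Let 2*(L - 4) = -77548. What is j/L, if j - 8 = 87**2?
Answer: -7577/38770 ≈ -0.19543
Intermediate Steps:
j = 7577 (j = 8 + 87**2 = 8 + 7569 = 7577)
L = -38770 (L = 4 + (1/2)*(-77548) = 4 - 38774 = -38770)
j/L = 7577/(-38770) = 7577*(-1/38770) = -7577/38770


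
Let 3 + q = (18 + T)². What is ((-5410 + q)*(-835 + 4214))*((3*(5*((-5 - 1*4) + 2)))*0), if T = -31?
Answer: 0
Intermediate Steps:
q = 166 (q = -3 + (18 - 31)² = -3 + (-13)² = -3 + 169 = 166)
((-5410 + q)*(-835 + 4214))*((3*(5*((-5 - 1*4) + 2)))*0) = ((-5410 + 166)*(-835 + 4214))*((3*(5*((-5 - 1*4) + 2)))*0) = (-5244*3379)*((3*(5*((-5 - 4) + 2)))*0) = -17719476*3*(5*(-9 + 2))*0 = -17719476*3*(5*(-7))*0 = -17719476*3*(-35)*0 = -(-1860544980)*0 = -17719476*0 = 0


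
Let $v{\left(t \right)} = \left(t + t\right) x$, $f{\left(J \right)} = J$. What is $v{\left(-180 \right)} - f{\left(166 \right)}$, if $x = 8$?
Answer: $-3046$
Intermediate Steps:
$v{\left(t \right)} = 16 t$ ($v{\left(t \right)} = \left(t + t\right) 8 = 2 t 8 = 16 t$)
$v{\left(-180 \right)} - f{\left(166 \right)} = 16 \left(-180\right) - 166 = -2880 - 166 = -3046$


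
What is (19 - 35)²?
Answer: 256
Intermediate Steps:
(19 - 35)² = (-16)² = 256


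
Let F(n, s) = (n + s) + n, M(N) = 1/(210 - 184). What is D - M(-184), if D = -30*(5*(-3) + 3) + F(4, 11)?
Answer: 9853/26 ≈ 378.96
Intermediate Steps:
M(N) = 1/26
F(n, s) = s + 2*n
D = 379 (D = -30*(5*(-3) + 3) + (11 + 2*4) = -30*(-15 + 3) + (11 + 8) = -30*(-12) + 19 = 360 + 19 = 379)
D - M(-184) = 379 - 1*1/26 = 379 - 1/26 = 9853/26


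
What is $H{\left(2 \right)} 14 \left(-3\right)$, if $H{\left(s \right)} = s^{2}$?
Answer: $-168$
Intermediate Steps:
$H{\left(2 \right)} 14 \left(-3\right) = 2^{2} \cdot 14 \left(-3\right) = 4 \cdot 14 \left(-3\right) = 56 \left(-3\right) = -168$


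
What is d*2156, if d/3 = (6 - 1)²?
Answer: 161700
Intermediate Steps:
d = 75 (d = 3*(6 - 1)² = 3*5² = 3*25 = 75)
d*2156 = 75*2156 = 161700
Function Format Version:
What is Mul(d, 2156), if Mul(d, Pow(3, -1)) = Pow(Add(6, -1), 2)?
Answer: 161700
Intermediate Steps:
d = 75 (d = Mul(3, Pow(Add(6, -1), 2)) = Mul(3, Pow(5, 2)) = Mul(3, 25) = 75)
Mul(d, 2156) = Mul(75, 2156) = 161700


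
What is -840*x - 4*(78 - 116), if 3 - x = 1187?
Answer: 994712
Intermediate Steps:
x = -1184 (x = 3 - 1*1187 = 3 - 1187 = -1184)
-840*x - 4*(78 - 116) = -840*(-1184) - 4*(78 - 116) = 994560 - 4*(-38) = 994560 + 152 = 994712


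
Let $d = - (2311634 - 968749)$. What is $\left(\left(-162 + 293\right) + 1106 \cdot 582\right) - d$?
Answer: $1986708$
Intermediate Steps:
$d = -1342885$ ($d = \left(-1\right) 1342885 = -1342885$)
$\left(\left(-162 + 293\right) + 1106 \cdot 582\right) - d = \left(\left(-162 + 293\right) + 1106 \cdot 582\right) - -1342885 = \left(131 + 643692\right) + 1342885 = 643823 + 1342885 = 1986708$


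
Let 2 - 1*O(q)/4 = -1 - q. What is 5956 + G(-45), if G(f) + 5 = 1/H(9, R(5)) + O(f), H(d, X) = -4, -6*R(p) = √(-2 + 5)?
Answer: 23131/4 ≈ 5782.8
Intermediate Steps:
O(q) = 12 + 4*q (O(q) = 8 - 4*(-1 - q) = 8 + (4 + 4*q) = 12 + 4*q)
R(p) = -√3/6 (R(p) = -√(-2 + 5)/6 = -√3/6)
G(f) = 27/4 + 4*f (G(f) = -5 + (1/(-4) + (12 + 4*f)) = -5 + (-¼ + (12 + 4*f)) = -5 + (47/4 + 4*f) = 27/4 + 4*f)
5956 + G(-45) = 5956 + (27/4 + 4*(-45)) = 5956 + (27/4 - 180) = 5956 - 693/4 = 23131/4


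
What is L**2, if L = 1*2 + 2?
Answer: 16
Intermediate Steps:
L = 4 (L = 2 + 2 = 4)
L**2 = 4**2 = 16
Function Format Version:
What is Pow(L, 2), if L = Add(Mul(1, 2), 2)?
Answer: 16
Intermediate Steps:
L = 4 (L = Add(2, 2) = 4)
Pow(L, 2) = Pow(4, 2) = 16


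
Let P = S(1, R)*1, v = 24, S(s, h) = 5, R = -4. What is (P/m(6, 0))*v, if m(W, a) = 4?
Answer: 30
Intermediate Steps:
P = 5 (P = 5*1 = 5)
(P/m(6, 0))*v = (5/4)*24 = 30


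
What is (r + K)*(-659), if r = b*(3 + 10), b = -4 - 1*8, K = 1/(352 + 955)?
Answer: 134364169/1307 ≈ 1.0280e+5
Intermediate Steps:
K = 1/1307 ≈ 0.00076511
b = -12 (b = -4 - 8 = -12)
r = -156 (r = -12*(3 + 10) = -12*13 = -156)
(r + K)*(-659) = (-156 + 1/1307)*(-659) = -203891/1307*(-659) = 134364169/1307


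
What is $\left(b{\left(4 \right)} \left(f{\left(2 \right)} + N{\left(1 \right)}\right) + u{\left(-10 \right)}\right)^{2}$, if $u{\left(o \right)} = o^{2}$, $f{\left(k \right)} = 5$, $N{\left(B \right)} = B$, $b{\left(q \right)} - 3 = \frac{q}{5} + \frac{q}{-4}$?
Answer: $\frac{341056}{25} \approx 13642.0$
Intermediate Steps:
$b{\left(q \right)} = 3 - \frac{q}{20}$ ($b{\left(q \right)} = 3 + \left(\frac{q}{5} + \frac{q}{-4}\right) = 3 + \left(q \frac{1}{5} + q \left(- \frac{1}{4}\right)\right) = 3 + \left(\frac{q}{5} - \frac{q}{4}\right) = 3 - \frac{q}{20}$)
$\left(b{\left(4 \right)} \left(f{\left(2 \right)} + N{\left(1 \right)}\right) + u{\left(-10 \right)}\right)^{2} = \left(\left(3 - \frac{1}{5}\right) \left(5 + 1\right) + \left(-10\right)^{2}\right)^{2} = \left(\left(3 - \frac{1}{5}\right) 6 + 100\right)^{2} = \left(\frac{14}{5} \cdot 6 + 100\right)^{2} = \left(\frac{84}{5} + 100\right)^{2} = \left(\frac{584}{5}\right)^{2} = \frac{341056}{25}$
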